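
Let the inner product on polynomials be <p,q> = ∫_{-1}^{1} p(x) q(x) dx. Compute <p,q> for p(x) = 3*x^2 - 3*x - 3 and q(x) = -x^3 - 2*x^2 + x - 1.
<p,q> = 24/5

Expand the product: p(x)·q(x) = -3*x^5 - 3*x^4 + 12*x^3 + 3.
∫_{-1}^{1} of each monomial x^k gives [2/(k+1) if k even, 0 if k odd]. Integrating term-by-term (or equivalently evaluating the antiderivative F(x) = -x^6/2 - 3*x^5/5 + 3*x^4 + 3*x at the endpoints):
  F(1) − F(−1) = 49/10 − (1/10) = 24/5.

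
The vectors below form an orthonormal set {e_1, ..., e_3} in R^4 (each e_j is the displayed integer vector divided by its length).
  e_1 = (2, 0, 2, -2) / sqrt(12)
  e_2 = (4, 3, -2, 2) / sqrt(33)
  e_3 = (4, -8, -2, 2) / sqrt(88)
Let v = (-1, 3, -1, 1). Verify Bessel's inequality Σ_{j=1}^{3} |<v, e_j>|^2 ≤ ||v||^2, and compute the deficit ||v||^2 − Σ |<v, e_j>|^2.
Σ |<v, e_j>|^2 = 12; ||v||^2 = 12; deficit = 0

Write each e_j = u_j / sqrt(<u_j, u_j>) where u_j is the displayed integer vector. Then <v, e_j> = <v, u_j> / sqrt(<u_j, u_j>), so |<v, e_j>|^2 = <v, u_j>^2 / <u_j, u_j>.
Coefficients: <v, e_1> = -6/sqrt(12), <v, e_2> = 9/sqrt(33), <v, e_3> = -24/sqrt(88).
Square and sum: Σ |<v, e_j>|^2 = 12.
Compute ||v||^2 = v·v = 12.
Deficit = 12 − 12 = 0 ≥ 0, confirming Bessel's inequality. (The deficit equals ||v − Σ <v,e_j> e_j||^2, the squared distance from v to span{e_j}.)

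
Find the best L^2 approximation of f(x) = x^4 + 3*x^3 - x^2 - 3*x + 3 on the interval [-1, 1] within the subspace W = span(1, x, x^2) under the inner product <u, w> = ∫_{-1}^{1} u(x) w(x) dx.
g(x) = -x^2/7 - 6*x/5 + 102/35

The best approximation g ∈ W is the orthogonal projection of f onto W. Writing g = a_0 + a_1 x + a_2 x^2, the coefficients solve the normal equations G · a = b where
  G_{ij} = <φ_i, φ_j> and b_i = <f, φ_i>, with φ_0 = 1, φ_1 = x, φ_2 = x^2.
G =
  [2, 0, 2/3]
  [0, 2/3, 0]
  [2/3, 0, 2/5],
b = (86/15, -4/5, 66/35).
Solving gives a_0 = 102/35, a_1 = -6/5, a_2 = -1/7, so
  g(x) = -x^2/7 - 6*x/5 + 102/35.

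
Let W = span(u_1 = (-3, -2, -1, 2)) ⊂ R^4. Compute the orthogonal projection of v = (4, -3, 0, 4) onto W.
proj_W(v) = (-1/3, -2/9, -1/9, 2/9)

Set up U = [u_1 | ... | u_1] ∈ R^(4×1). The projector onto W = col(U) is P = U (U^T U)^(-1) U^T.
Compute U^T U =
  [18],
and U^T v = (2).
Solve U^T U · c = U^T v for the coefficients: c = (1/9). The projection is proj_W(v) = U c.
Check: (v - proj_W(v)) · u_1 = 0  (should be 0).
Result: proj_W(v) = (-1/3, -2/9, -1/9, 2/9).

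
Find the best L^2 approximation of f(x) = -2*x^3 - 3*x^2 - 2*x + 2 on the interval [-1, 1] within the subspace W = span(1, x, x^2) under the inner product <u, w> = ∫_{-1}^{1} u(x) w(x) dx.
g(x) = -3*x^2 - 16*x/5 + 2

The best approximation g ∈ W is the orthogonal projection of f onto W. Writing g = a_0 + a_1 x + a_2 x^2, the coefficients solve the normal equations G · a = b where
  G_{ij} = <φ_i, φ_j> and b_i = <f, φ_i>, with φ_0 = 1, φ_1 = x, φ_2 = x^2.
G =
  [2, 0, 2/3]
  [0, 2/3, 0]
  [2/3, 0, 2/5],
b = (2, -32/15, 2/15).
Solving gives a_0 = 2, a_1 = -16/5, a_2 = -3, so
  g(x) = -3*x^2 - 16*x/5 + 2.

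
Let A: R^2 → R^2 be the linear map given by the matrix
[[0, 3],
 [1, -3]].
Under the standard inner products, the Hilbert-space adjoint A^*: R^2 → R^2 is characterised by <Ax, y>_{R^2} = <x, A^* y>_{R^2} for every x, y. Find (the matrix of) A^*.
A^* = A^T =
[[0, 1],
 [3, -3]]

For real matrices with standard dot products, the defining identity <Ax, y> = <x, A^* y> gives (Ax)^T y = x^T (A^*) y, i.e. x^T A^T y = x^T (A^*) y. Since this holds for all x, y, we must have A^* = A^T. Therefore
A^* =
[[0, 1],
 [3, -3]].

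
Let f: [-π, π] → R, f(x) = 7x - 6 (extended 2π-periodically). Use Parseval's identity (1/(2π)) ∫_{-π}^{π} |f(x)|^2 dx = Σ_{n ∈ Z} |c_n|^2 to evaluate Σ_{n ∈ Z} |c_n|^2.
Σ |c_n|^2 = 49π^2/3 + 36

Expand and integrate term by term over [-π, π]:
  ∫ (7x)^2 dx = 49·(2π^3/3); ∫ 2·7·(-6)·x dx = 0 (odd integrand); ∫ (-6)^2 dx = 36·2π.
So (1/(2π)) ∫_{-π}^{π} (7x - 6)^2 dx = 49π^2/3 + 36 = 49π^2/3 + 36.
Parseval ⇒ Σ |c_n|^2 = 49π^2/3 + 36.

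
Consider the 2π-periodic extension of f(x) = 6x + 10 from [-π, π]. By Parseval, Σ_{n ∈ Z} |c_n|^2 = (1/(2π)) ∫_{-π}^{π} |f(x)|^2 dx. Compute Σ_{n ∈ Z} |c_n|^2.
Σ |c_n|^2 = 12π^2 + 100

Expand and integrate term by term over [-π, π]:
  ∫ (6x)^2 dx = 36·(2π^3/3); ∫ 2·6·(10)·x dx = 0 (odd integrand); ∫ 10^2 dx = 100·2π.
So (1/(2π)) ∫_{-π}^{π} (6x + 10)^2 dx = 36π^2/3 + 100 = 12π^2 + 100.
Parseval ⇒ Σ |c_n|^2 = 12π^2 + 100.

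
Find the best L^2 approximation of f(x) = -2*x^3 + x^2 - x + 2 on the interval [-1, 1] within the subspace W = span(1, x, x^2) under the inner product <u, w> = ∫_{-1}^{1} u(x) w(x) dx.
g(x) = x^2 - 11*x/5 + 2

The best approximation g ∈ W is the orthogonal projection of f onto W. Writing g = a_0 + a_1 x + a_2 x^2, the coefficients solve the normal equations G · a = b where
  G_{ij} = <φ_i, φ_j> and b_i = <f, φ_i>, with φ_0 = 1, φ_1 = x, φ_2 = x^2.
G =
  [2, 0, 2/3]
  [0, 2/3, 0]
  [2/3, 0, 2/5],
b = (14/3, -22/15, 26/15).
Solving gives a_0 = 2, a_1 = -11/5, a_2 = 1, so
  g(x) = x^2 - 11*x/5 + 2.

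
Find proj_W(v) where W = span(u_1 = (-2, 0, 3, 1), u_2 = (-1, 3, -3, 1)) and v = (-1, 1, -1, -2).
proj_W(v) = (2/61, 39/61, -123/122, 11/122)

Set up U = [u_1 | ... | u_2] ∈ R^(4×2). The projector onto W = col(U) is P = U (U^T U)^(-1) U^T.
Compute U^T U =
  [14, -6]
  [-6, 20],
and U^T v = (-3, 5).
Solve U^T U · c = U^T v for the coefficients: c = (-15/122, 13/61). The projection is proj_W(v) = U c.
Check: (v - proj_W(v)) · u_1 = 0  (should be 0).
Check: (v - proj_W(v)) · u_2 = 0  (should be 0).
Result: proj_W(v) = (2/61, 39/61, -123/122, 11/122).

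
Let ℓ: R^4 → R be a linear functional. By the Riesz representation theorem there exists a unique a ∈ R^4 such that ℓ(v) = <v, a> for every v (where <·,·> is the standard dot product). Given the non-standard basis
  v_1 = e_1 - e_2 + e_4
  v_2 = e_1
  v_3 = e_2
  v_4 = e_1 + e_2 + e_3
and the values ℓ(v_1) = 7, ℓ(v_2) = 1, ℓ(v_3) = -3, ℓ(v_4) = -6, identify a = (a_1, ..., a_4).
a = (1, -3, -4, 3)

Write a = (a_1, ..., a_4) in the standard basis. For each basis vector v_i, ℓ(v_i) = <v_i, a> is a linear equation in the a_j's. Collect the n equations into a matrix system V a = ℓ, where row i of V is v_i (expressed in the standard basis). Since V is invertible (lower-triangular with 1s on the diagonal, up to permutation), solve by back-substitution:
  V =
[[1, -1, 0, 1],
 [1, 0, 0, 0],
 [0, 1, 0, 0],
 [1, 1, 1, 0]]
  V a = (7, 1, -3, -6)
Solving gives a = (1, -3, -4, 3).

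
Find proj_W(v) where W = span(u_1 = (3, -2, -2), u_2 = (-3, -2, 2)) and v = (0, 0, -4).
proj_W(v) = (24/13, 0, -16/13)

Set up U = [u_1 | ... | u_2] ∈ R^(3×2). The projector onto W = col(U) is P = U (U^T U)^(-1) U^T.
Compute U^T U =
  [17, -9]
  [-9, 17],
and U^T v = (8, -8).
Solve U^T U · c = U^T v for the coefficients: c = (4/13, -4/13). The projection is proj_W(v) = U c.
Check: (v - proj_W(v)) · u_1 = 0  (should be 0).
Check: (v - proj_W(v)) · u_2 = 0  (should be 0).
Result: proj_W(v) = (24/13, 0, -16/13).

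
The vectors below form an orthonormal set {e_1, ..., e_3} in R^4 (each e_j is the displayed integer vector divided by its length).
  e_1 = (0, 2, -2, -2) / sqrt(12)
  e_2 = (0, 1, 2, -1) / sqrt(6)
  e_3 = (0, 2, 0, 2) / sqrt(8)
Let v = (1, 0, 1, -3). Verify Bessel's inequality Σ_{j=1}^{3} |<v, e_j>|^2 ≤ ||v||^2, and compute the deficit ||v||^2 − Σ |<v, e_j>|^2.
Σ |<v, e_j>|^2 = 10; ||v||^2 = 11; deficit = 1

Write each e_j = u_j / sqrt(<u_j, u_j>) where u_j is the displayed integer vector. Then <v, e_j> = <v, u_j> / sqrt(<u_j, u_j>), so |<v, e_j>|^2 = <v, u_j>^2 / <u_j, u_j>.
Coefficients: <v, e_1> = 4/sqrt(12), <v, e_2> = 5/sqrt(6), <v, e_3> = -6/sqrt(8).
Square and sum: Σ |<v, e_j>|^2 = 10.
Compute ||v||^2 = v·v = 11.
Deficit = 11 − 10 = 1 ≥ 0, confirming Bessel's inequality. (The deficit equals ||v − Σ <v,e_j> e_j||^2, the squared distance from v to span{e_j}.)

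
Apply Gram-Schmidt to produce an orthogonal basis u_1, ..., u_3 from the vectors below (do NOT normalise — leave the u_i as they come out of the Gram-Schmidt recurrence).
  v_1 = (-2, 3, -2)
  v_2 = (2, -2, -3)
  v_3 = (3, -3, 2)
Orthogonal basis:
  u_1 = (-2, 3, -2)
  u_2 = (26/17, -22/17, -59/17)
  u_3 = (13/21, 10/21, 2/21)

Apply the Gram-Schmidt recurrence
  u_1 = v_1
  u_i = v_i − Σ_{j<i} ((v_i · u_j) / (u_j · u_j)) · u_j.

Step by step this gives:
  u_1 = (-2, 3, -2)
  u_2 = (26/17, -22/17, -59/17)
  u_3 = (13/21, 10/21, 2/21)

Orthogonality check:
  u_2 · u_1 = 0 (should be 0)
  u_3 · u_1 = 0 (should be 0)
  u_3 · u_2 = 0 (should be 0)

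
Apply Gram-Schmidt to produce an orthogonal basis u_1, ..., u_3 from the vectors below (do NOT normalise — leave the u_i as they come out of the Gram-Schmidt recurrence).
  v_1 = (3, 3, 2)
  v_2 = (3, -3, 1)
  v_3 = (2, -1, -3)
Orthogonal basis:
  u_1 = (3, 3, 2)
  u_2 = (30/11, -36/11, 9/11)
  u_3 = (3/2, 1/2, -3)

Apply the Gram-Schmidt recurrence
  u_1 = v_1
  u_i = v_i − Σ_{j<i} ((v_i · u_j) / (u_j · u_j)) · u_j.

Step by step this gives:
  u_1 = (3, 3, 2)
  u_2 = (30/11, -36/11, 9/11)
  u_3 = (3/2, 1/2, -3)

Orthogonality check:
  u_2 · u_1 = 0 (should be 0)
  u_3 · u_1 = 0 (should be 0)
  u_3 · u_2 = 0 (should be 0)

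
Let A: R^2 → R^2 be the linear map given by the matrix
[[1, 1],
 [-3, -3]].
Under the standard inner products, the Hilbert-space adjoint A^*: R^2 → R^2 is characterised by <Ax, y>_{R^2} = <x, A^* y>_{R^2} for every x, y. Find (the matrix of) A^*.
A^* = A^T =
[[1, -3],
 [1, -3]]

For real matrices with standard dot products, the defining identity <Ax, y> = <x, A^* y> gives (Ax)^T y = x^T (A^*) y, i.e. x^T A^T y = x^T (A^*) y. Since this holds for all x, y, we must have A^* = A^T. Therefore
A^* =
[[1, -3],
 [1, -3]].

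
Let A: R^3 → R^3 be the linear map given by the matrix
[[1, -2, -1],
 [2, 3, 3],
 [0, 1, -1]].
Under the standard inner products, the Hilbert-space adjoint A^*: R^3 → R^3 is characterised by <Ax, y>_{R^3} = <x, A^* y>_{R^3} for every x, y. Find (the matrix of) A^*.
A^* = A^T =
[[1, 2, 0],
 [-2, 3, 1],
 [-1, 3, -1]]

For real matrices with standard dot products, the defining identity <Ax, y> = <x, A^* y> gives (Ax)^T y = x^T (A^*) y, i.e. x^T A^T y = x^T (A^*) y. Since this holds for all x, y, we must have A^* = A^T. Therefore
A^* =
[[1, 2, 0],
 [-2, 3, 1],
 [-1, 3, -1]].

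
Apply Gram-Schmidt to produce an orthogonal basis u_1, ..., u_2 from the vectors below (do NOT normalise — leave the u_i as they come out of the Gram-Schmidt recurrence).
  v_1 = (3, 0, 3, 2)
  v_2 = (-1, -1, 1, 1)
Orthogonal basis:
  u_1 = (3, 0, 3, 2)
  u_2 = (-14/11, -1, 8/11, 9/11)

Apply the Gram-Schmidt recurrence
  u_1 = v_1
  u_i = v_i − Σ_{j<i} ((v_i · u_j) / (u_j · u_j)) · u_j.

Step by step this gives:
  u_1 = (3, 0, 3, 2)
  u_2 = (-14/11, -1, 8/11, 9/11)

Orthogonality check:
  u_2 · u_1 = 0 (should be 0)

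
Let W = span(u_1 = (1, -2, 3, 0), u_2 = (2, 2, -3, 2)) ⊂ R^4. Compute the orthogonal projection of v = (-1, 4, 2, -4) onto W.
proj_W(v) = (-441/173, 12/173, -18/173, -290/173)

Set up U = [u_1 | ... | u_2] ∈ R^(4×2). The projector onto W = col(U) is P = U (U^T U)^(-1) U^T.
Compute U^T U =
  [14, -11]
  [-11, 21],
and U^T v = (-3, -8).
Solve U^T U · c = U^T v for the coefficients: c = (-151/173, -145/173). The projection is proj_W(v) = U c.
Check: (v - proj_W(v)) · u_1 = 0  (should be 0).
Check: (v - proj_W(v)) · u_2 = 0  (should be 0).
Result: proj_W(v) = (-441/173, 12/173, -18/173, -290/173).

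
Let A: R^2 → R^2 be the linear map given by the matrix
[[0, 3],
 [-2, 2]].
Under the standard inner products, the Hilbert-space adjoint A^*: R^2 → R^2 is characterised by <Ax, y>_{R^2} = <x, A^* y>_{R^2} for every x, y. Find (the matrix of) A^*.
A^* = A^T =
[[0, -2],
 [3, 2]]

For real matrices with standard dot products, the defining identity <Ax, y> = <x, A^* y> gives (Ax)^T y = x^T (A^*) y, i.e. x^T A^T y = x^T (A^*) y. Since this holds for all x, y, we must have A^* = A^T. Therefore
A^* =
[[0, -2],
 [3, 2]].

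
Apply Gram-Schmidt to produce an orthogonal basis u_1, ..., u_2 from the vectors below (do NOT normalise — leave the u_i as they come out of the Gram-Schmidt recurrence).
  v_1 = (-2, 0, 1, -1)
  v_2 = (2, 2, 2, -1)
Orthogonal basis:
  u_1 = (-2, 0, 1, -1)
  u_2 = (5/3, 2, 13/6, -7/6)

Apply the Gram-Schmidt recurrence
  u_1 = v_1
  u_i = v_i − Σ_{j<i} ((v_i · u_j) / (u_j · u_j)) · u_j.

Step by step this gives:
  u_1 = (-2, 0, 1, -1)
  u_2 = (5/3, 2, 13/6, -7/6)

Orthogonality check:
  u_2 · u_1 = 0 (should be 0)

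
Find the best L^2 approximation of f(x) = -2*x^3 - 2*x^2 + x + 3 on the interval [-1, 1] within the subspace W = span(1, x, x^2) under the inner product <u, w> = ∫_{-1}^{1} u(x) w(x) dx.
g(x) = -2*x^2 - x/5 + 3

The best approximation g ∈ W is the orthogonal projection of f onto W. Writing g = a_0 + a_1 x + a_2 x^2, the coefficients solve the normal equations G · a = b where
  G_{ij} = <φ_i, φ_j> and b_i = <f, φ_i>, with φ_0 = 1, φ_1 = x, φ_2 = x^2.
G =
  [2, 0, 2/3]
  [0, 2/3, 0]
  [2/3, 0, 2/5],
b = (14/3, -2/15, 6/5).
Solving gives a_0 = 3, a_1 = -1/5, a_2 = -2, so
  g(x) = -2*x^2 - x/5 + 3.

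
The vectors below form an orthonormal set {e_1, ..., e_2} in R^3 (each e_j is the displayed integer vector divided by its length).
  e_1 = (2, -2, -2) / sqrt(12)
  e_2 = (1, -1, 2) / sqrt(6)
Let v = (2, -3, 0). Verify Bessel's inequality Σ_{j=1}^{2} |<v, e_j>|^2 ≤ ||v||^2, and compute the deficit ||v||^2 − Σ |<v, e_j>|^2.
Σ |<v, e_j>|^2 = 25/2; ||v||^2 = 13; deficit = 1/2

Write each e_j = u_j / sqrt(<u_j, u_j>) where u_j is the displayed integer vector. Then <v, e_j> = <v, u_j> / sqrt(<u_j, u_j>), so |<v, e_j>|^2 = <v, u_j>^2 / <u_j, u_j>.
Coefficients: <v, e_1> = 10/sqrt(12), <v, e_2> = 5/sqrt(6).
Square and sum: Σ |<v, e_j>|^2 = 25/2.
Compute ||v||^2 = v·v = 13.
Deficit = 13 − 25/2 = 1/2 ≥ 0, confirming Bessel's inequality. (The deficit equals ||v − Σ <v,e_j> e_j||^2, the squared distance from v to span{e_j}.)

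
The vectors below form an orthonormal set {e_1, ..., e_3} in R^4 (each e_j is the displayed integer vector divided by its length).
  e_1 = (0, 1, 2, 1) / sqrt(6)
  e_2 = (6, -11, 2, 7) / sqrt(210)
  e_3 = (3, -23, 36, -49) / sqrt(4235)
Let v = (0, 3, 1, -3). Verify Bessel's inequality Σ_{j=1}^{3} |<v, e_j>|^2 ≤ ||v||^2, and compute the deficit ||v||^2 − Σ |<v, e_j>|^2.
Σ |<v, e_j>|^2 = 2010/121; ||v||^2 = 19; deficit = 289/121

Write each e_j = u_j / sqrt(<u_j, u_j>) where u_j is the displayed integer vector. Then <v, e_j> = <v, u_j> / sqrt(<u_j, u_j>), so |<v, e_j>|^2 = <v, u_j>^2 / <u_j, u_j>.
Coefficients: <v, e_1> = 2/sqrt(6), <v, e_2> = -52/sqrt(210), <v, e_3> = 114/sqrt(4235).
Square and sum: Σ |<v, e_j>|^2 = 2010/121.
Compute ||v||^2 = v·v = 19.
Deficit = 19 − 2010/121 = 289/121 ≥ 0, confirming Bessel's inequality. (The deficit equals ||v − Σ <v,e_j> e_j||^2, the squared distance from v to span{e_j}.)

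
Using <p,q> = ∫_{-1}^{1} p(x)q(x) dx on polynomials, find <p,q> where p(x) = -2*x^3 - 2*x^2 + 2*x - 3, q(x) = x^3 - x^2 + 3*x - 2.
<p,q> = 2026/105

Expand the product: p(x)·q(x) = -2*x^6 - 2*x^4 - 7*x^3 + 13*x^2 - 13*x + 6.
∫_{-1}^{1} of each monomial x^k gives [2/(k+1) if k even, 0 if k odd]. Integrating term-by-term (or equivalently evaluating the antiderivative F(x) = -2*x^7/7 - 2*x^5/5 - 7*x^4/4 + 13*x^3/3 - 13*x^2/2 + 6*x at the endpoints):
  F(1) − F(−1) = 587/420 − (-7517/420) = 2026/105.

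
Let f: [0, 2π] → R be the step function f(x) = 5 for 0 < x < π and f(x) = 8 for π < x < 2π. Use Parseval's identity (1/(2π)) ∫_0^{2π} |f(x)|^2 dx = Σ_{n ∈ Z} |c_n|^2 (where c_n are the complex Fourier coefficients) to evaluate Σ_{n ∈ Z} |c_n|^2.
Σ |c_n|^2 = 89/2

Parseval equates the L^2 energy of f (normalised by 1/(2π)) with the ℓ^2 sum of its Fourier coefficients: (1/(2π)) ∫_0^{2π} |f|^2 = Σ |c_n|^2.
Compute the left side: (1/(2π)) [∫_0^π 5^2 dx + ∫_π^{2π} 8^2 dx] = (1/(2π)) · (25π + 64π) = (25 + 64)/2 = 89/2.
So Σ_{n ∈ Z} |c_n|^2 = 89/2.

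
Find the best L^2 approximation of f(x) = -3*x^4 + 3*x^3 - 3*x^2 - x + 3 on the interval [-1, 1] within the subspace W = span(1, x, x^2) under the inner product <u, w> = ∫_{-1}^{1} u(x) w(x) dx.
g(x) = -39*x^2/7 + 4*x/5 + 114/35

The best approximation g ∈ W is the orthogonal projection of f onto W. Writing g = a_0 + a_1 x + a_2 x^2, the coefficients solve the normal equations G · a = b where
  G_{ij} = <φ_i, φ_j> and b_i = <f, φ_i>, with φ_0 = 1, φ_1 = x, φ_2 = x^2.
G =
  [2, 0, 2/3]
  [0, 2/3, 0]
  [2/3, 0, 2/5],
b = (14/5, 8/15, -2/35).
Solving gives a_0 = 114/35, a_1 = 4/5, a_2 = -39/7, so
  g(x) = -39*x^2/7 + 4*x/5 + 114/35.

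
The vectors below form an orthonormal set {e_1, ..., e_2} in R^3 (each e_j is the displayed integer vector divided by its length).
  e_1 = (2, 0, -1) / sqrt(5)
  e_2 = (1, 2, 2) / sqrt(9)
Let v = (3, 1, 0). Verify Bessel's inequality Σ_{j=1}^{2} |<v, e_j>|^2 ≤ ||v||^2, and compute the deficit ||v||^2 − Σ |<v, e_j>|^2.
Σ |<v, e_j>|^2 = 449/45; ||v||^2 = 10; deficit = 1/45

Write each e_j = u_j / sqrt(<u_j, u_j>) where u_j is the displayed integer vector. Then <v, e_j> = <v, u_j> / sqrt(<u_j, u_j>), so |<v, e_j>|^2 = <v, u_j>^2 / <u_j, u_j>.
Coefficients: <v, e_1> = 6/sqrt(5), <v, e_2> = 5/sqrt(9).
Square and sum: Σ |<v, e_j>|^2 = 449/45.
Compute ||v||^2 = v·v = 10.
Deficit = 10 − 449/45 = 1/45 ≥ 0, confirming Bessel's inequality. (The deficit equals ||v − Σ <v,e_j> e_j||^2, the squared distance from v to span{e_j}.)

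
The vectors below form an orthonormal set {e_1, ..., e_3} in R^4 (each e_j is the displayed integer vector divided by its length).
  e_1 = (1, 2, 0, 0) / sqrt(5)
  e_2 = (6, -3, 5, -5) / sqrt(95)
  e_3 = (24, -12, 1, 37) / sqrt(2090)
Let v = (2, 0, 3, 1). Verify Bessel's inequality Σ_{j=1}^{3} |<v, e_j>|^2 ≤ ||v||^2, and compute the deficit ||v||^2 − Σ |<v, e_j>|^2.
Σ |<v, e_j>|^2 = 48/5; ||v||^2 = 14; deficit = 22/5

Write each e_j = u_j / sqrt(<u_j, u_j>) where u_j is the displayed integer vector. Then <v, e_j> = <v, u_j> / sqrt(<u_j, u_j>), so |<v, e_j>|^2 = <v, u_j>^2 / <u_j, u_j>.
Coefficients: <v, e_1> = 2/sqrt(5), <v, e_2> = 22/sqrt(95), <v, e_3> = 88/sqrt(2090).
Square and sum: Σ |<v, e_j>|^2 = 48/5.
Compute ||v||^2 = v·v = 14.
Deficit = 14 − 48/5 = 22/5 ≥ 0, confirming Bessel's inequality. (The deficit equals ||v − Σ <v,e_j> e_j||^2, the squared distance from v to span{e_j}.)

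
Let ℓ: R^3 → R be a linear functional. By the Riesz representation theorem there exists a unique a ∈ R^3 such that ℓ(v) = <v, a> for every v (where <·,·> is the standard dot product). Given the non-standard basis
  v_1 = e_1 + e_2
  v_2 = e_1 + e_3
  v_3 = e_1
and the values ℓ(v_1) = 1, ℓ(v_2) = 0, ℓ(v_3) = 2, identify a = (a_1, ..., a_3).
a = (2, -1, -2)

Write a = (a_1, ..., a_3) in the standard basis. For each basis vector v_i, ℓ(v_i) = <v_i, a> is a linear equation in the a_j's. Collect the n equations into a matrix system V a = ℓ, where row i of V is v_i (expressed in the standard basis). Since V is invertible (lower-triangular with 1s on the diagonal, up to permutation), solve by back-substitution:
  V =
[[1, 1, 0],
 [1, 0, 1],
 [1, 0, 0]]
  V a = (1, 0, 2)
Solving gives a = (2, -1, -2).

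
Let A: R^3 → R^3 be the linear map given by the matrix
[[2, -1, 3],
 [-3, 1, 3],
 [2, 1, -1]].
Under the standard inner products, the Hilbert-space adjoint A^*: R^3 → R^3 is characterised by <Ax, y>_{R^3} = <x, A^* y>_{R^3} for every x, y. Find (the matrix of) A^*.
A^* = A^T =
[[2, -3, 2],
 [-1, 1, 1],
 [3, 3, -1]]

For real matrices with standard dot products, the defining identity <Ax, y> = <x, A^* y> gives (Ax)^T y = x^T (A^*) y, i.e. x^T A^T y = x^T (A^*) y. Since this holds for all x, y, we must have A^* = A^T. Therefore
A^* =
[[2, -3, 2],
 [-1, 1, 1],
 [3, 3, -1]].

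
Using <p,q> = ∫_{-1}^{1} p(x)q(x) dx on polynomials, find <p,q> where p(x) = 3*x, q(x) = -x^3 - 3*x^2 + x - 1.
<p,q> = 4/5

Expand the product: p(x)·q(x) = -3*x^4 - 9*x^3 + 3*x^2 - 3*x.
∫_{-1}^{1} of each monomial x^k gives [2/(k+1) if k even, 0 if k odd]. Integrating term-by-term (or equivalently evaluating the antiderivative F(x) = -3*x^5/5 - 9*x^4/4 + x^3 - 3*x^2/2 at the endpoints):
  F(1) − F(−1) = -67/20 − (-83/20) = 4/5.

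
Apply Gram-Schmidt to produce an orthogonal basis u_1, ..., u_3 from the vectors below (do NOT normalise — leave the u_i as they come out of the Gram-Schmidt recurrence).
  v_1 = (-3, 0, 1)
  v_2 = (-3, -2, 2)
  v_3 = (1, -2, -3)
Orthogonal basis:
  u_1 = (-3, 0, 1)
  u_2 = (3/10, -2, 9/10)
  u_3 = (-44/49, -66/49, -132/49)

Apply the Gram-Schmidt recurrence
  u_1 = v_1
  u_i = v_i − Σ_{j<i} ((v_i · u_j) / (u_j · u_j)) · u_j.

Step by step this gives:
  u_1 = (-3, 0, 1)
  u_2 = (3/10, -2, 9/10)
  u_3 = (-44/49, -66/49, -132/49)

Orthogonality check:
  u_2 · u_1 = 0 (should be 0)
  u_3 · u_1 = 0 (should be 0)
  u_3 · u_2 = 0 (should be 0)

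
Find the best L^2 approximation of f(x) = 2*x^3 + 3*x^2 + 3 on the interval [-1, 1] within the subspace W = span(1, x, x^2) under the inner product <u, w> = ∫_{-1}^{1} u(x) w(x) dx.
g(x) = 3*x^2 + 6*x/5 + 3

The best approximation g ∈ W is the orthogonal projection of f onto W. Writing g = a_0 + a_1 x + a_2 x^2, the coefficients solve the normal equations G · a = b where
  G_{ij} = <φ_i, φ_j> and b_i = <f, φ_i>, with φ_0 = 1, φ_1 = x, φ_2 = x^2.
G =
  [2, 0, 2/3]
  [0, 2/3, 0]
  [2/3, 0, 2/5],
b = (8, 4/5, 16/5).
Solving gives a_0 = 3, a_1 = 6/5, a_2 = 3, so
  g(x) = 3*x^2 + 6*x/5 + 3.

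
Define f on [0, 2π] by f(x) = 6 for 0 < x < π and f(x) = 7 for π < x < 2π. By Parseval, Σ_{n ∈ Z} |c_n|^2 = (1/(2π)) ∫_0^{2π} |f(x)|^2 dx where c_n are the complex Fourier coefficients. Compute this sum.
Σ |c_n|^2 = 85/2

Parseval equates the L^2 energy of f (normalised by 1/(2π)) with the ℓ^2 sum of its Fourier coefficients: (1/(2π)) ∫_0^{2π} |f|^2 = Σ |c_n|^2.
Compute the left side: (1/(2π)) [∫_0^π 6^2 dx + ∫_π^{2π} 7^2 dx] = (1/(2π)) · (36π + 49π) = (36 + 49)/2 = 85/2.
So Σ_{n ∈ Z} |c_n|^2 = 85/2.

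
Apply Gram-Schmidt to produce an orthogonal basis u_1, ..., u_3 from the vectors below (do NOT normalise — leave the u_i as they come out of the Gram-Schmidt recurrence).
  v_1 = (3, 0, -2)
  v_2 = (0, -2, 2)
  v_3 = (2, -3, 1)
Orthogonal basis:
  u_1 = (3, 0, -2)
  u_2 = (12/13, -2, 18/13)
  u_3 = (-2/11, -3/11, -3/11)

Apply the Gram-Schmidt recurrence
  u_1 = v_1
  u_i = v_i − Σ_{j<i} ((v_i · u_j) / (u_j · u_j)) · u_j.

Step by step this gives:
  u_1 = (3, 0, -2)
  u_2 = (12/13, -2, 18/13)
  u_3 = (-2/11, -3/11, -3/11)

Orthogonality check:
  u_2 · u_1 = 0 (should be 0)
  u_3 · u_1 = 0 (should be 0)
  u_3 · u_2 = 0 (should be 0)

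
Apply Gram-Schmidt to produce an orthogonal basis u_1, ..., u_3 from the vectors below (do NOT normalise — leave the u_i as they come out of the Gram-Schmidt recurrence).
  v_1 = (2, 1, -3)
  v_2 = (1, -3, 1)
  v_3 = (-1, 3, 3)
Orthogonal basis:
  u_1 = (2, 1, -3)
  u_2 = (11/7, -19/7, 1/7)
  u_3 = (112/69, 70/69, 98/69)

Apply the Gram-Schmidt recurrence
  u_1 = v_1
  u_i = v_i − Σ_{j<i} ((v_i · u_j) / (u_j · u_j)) · u_j.

Step by step this gives:
  u_1 = (2, 1, -3)
  u_2 = (11/7, -19/7, 1/7)
  u_3 = (112/69, 70/69, 98/69)

Orthogonality check:
  u_2 · u_1 = 0 (should be 0)
  u_3 · u_1 = 0 (should be 0)
  u_3 · u_2 = 0 (should be 0)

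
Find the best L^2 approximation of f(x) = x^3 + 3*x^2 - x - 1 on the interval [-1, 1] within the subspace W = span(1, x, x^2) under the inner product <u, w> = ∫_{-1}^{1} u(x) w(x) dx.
g(x) = 3*x^2 - 2*x/5 - 1

The best approximation g ∈ W is the orthogonal projection of f onto W. Writing g = a_0 + a_1 x + a_2 x^2, the coefficients solve the normal equations G · a = b where
  G_{ij} = <φ_i, φ_j> and b_i = <f, φ_i>, with φ_0 = 1, φ_1 = x, φ_2 = x^2.
G =
  [2, 0, 2/3]
  [0, 2/3, 0]
  [2/3, 0, 2/5],
b = (0, -4/15, 8/15).
Solving gives a_0 = -1, a_1 = -2/5, a_2 = 3, so
  g(x) = 3*x^2 - 2*x/5 - 1.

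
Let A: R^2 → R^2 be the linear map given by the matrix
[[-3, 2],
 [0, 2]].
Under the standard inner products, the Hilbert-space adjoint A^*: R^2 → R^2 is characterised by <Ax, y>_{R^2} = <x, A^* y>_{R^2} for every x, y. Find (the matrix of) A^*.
A^* = A^T =
[[-3, 0],
 [2, 2]]

For real matrices with standard dot products, the defining identity <Ax, y> = <x, A^* y> gives (Ax)^T y = x^T (A^*) y, i.e. x^T A^T y = x^T (A^*) y. Since this holds for all x, y, we must have A^* = A^T. Therefore
A^* =
[[-3, 0],
 [2, 2]].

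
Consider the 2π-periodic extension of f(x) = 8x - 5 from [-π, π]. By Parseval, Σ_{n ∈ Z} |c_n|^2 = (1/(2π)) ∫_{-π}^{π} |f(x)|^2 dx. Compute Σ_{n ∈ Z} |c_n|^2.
Σ |c_n|^2 = 64π^2/3 + 25

Expand and integrate term by term over [-π, π]:
  ∫ (8x)^2 dx = 64·(2π^3/3); ∫ 2·8·(-5)·x dx = 0 (odd integrand); ∫ (-5)^2 dx = 25·2π.
So (1/(2π)) ∫_{-π}^{π} (8x - 5)^2 dx = 64π^2/3 + 25 = 64π^2/3 + 25.
Parseval ⇒ Σ |c_n|^2 = 64π^2/3 + 25.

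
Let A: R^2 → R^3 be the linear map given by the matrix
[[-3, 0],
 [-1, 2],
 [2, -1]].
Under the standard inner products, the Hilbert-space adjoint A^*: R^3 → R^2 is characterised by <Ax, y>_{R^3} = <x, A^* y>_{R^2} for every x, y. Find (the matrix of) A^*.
A^* = A^T =
[[-3, -1, 2],
 [0, 2, -1]]

For real matrices with standard dot products, the defining identity <Ax, y> = <x, A^* y> gives (Ax)^T y = x^T (A^*) y, i.e. x^T A^T y = x^T (A^*) y. Since this holds for all x, y, we must have A^* = A^T. Therefore
A^* =
[[-3, -1, 2],
 [0, 2, -1]].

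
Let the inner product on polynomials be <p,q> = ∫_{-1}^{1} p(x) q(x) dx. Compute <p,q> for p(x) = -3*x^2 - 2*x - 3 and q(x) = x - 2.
<p,q> = 44/3

Expand the product: p(x)·q(x) = -3*x^3 + 4*x^2 + x + 6.
∫_{-1}^{1} of each monomial x^k gives [2/(k+1) if k even, 0 if k odd]. Integrating term-by-term (or equivalently evaluating the antiderivative F(x) = -3*x^4/4 + 4*x^3/3 + x^2/2 + 6*x at the endpoints):
  F(1) − F(−1) = 85/12 − (-91/12) = 44/3.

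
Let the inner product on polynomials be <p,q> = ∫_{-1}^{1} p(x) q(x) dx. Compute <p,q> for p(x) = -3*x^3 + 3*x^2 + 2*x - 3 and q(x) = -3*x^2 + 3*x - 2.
<p,q> = 54/5

Expand the product: p(x)·q(x) = 9*x^5 - 18*x^4 + 9*x^3 + 9*x^2 - 13*x + 6.
∫_{-1}^{1} of each monomial x^k gives [2/(k+1) if k even, 0 if k odd]. Integrating term-by-term (or equivalently evaluating the antiderivative F(x) = 3*x^6/2 - 18*x^5/5 + 9*x^4/4 + 3*x^3 - 13*x^2/2 + 6*x at the endpoints):
  F(1) − F(−1) = 53/20 − (-163/20) = 54/5.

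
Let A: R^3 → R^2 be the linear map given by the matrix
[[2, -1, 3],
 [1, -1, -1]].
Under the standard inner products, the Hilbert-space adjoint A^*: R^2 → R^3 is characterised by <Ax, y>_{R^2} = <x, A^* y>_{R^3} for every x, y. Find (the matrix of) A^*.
A^* = A^T =
[[2, 1],
 [-1, -1],
 [3, -1]]

For real matrices with standard dot products, the defining identity <Ax, y> = <x, A^* y> gives (Ax)^T y = x^T (A^*) y, i.e. x^T A^T y = x^T (A^*) y. Since this holds for all x, y, we must have A^* = A^T. Therefore
A^* =
[[2, 1],
 [-1, -1],
 [3, -1]].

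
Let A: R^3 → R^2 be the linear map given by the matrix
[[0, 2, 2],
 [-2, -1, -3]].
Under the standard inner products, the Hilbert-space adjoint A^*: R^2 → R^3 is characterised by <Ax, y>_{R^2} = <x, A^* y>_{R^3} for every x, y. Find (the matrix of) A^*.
A^* = A^T =
[[0, -2],
 [2, -1],
 [2, -3]]

For real matrices with standard dot products, the defining identity <Ax, y> = <x, A^* y> gives (Ax)^T y = x^T (A^*) y, i.e. x^T A^T y = x^T (A^*) y. Since this holds for all x, y, we must have A^* = A^T. Therefore
A^* =
[[0, -2],
 [2, -1],
 [2, -3]].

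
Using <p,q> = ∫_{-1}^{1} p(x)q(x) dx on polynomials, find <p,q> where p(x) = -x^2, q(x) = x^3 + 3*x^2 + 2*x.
<p,q> = -6/5

Expand the product: p(x)·q(x) = -x^5 - 3*x^4 - 2*x^3.
∫_{-1}^{1} of each monomial x^k gives [2/(k+1) if k even, 0 if k odd]. Integrating term-by-term (or equivalently evaluating the antiderivative F(x) = -x^6/6 - 3*x^5/5 - x^4/2 at the endpoints):
  F(1) − F(−1) = -19/15 − (-1/15) = -6/5.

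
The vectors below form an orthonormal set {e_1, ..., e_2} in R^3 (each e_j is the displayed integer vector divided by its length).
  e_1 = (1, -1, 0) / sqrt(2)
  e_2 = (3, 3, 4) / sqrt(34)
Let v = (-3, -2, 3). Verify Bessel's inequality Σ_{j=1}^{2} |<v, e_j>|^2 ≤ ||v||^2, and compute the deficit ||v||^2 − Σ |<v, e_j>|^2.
Σ |<v, e_j>|^2 = 13/17; ||v||^2 = 22; deficit = 361/17

Write each e_j = u_j / sqrt(<u_j, u_j>) where u_j is the displayed integer vector. Then <v, e_j> = <v, u_j> / sqrt(<u_j, u_j>), so |<v, e_j>|^2 = <v, u_j>^2 / <u_j, u_j>.
Coefficients: <v, e_1> = -1/sqrt(2), <v, e_2> = -3/sqrt(34).
Square and sum: Σ |<v, e_j>|^2 = 13/17.
Compute ||v||^2 = v·v = 22.
Deficit = 22 − 13/17 = 361/17 ≥ 0, confirming Bessel's inequality. (The deficit equals ||v − Σ <v,e_j> e_j||^2, the squared distance from v to span{e_j}.)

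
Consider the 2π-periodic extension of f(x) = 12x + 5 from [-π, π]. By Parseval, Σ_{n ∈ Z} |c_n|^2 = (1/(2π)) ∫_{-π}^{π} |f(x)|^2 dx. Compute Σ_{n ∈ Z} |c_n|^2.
Σ |c_n|^2 = 48π^2 + 25

Expand and integrate term by term over [-π, π]:
  ∫ (12x)^2 dx = 144·(2π^3/3); ∫ 2·12·(5)·x dx = 0 (odd integrand); ∫ 5^2 dx = 25·2π.
So (1/(2π)) ∫_{-π}^{π} (12x + 5)^2 dx = 144π^2/3 + 25 = 48π^2 + 25.
Parseval ⇒ Σ |c_n|^2 = 48π^2 + 25.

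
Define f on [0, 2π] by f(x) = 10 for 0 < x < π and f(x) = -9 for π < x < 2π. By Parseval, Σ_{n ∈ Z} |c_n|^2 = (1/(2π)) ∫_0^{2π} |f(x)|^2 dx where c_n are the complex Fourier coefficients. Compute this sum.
Σ |c_n|^2 = 181/2

Parseval equates the L^2 energy of f (normalised by 1/(2π)) with the ℓ^2 sum of its Fourier coefficients: (1/(2π)) ∫_0^{2π} |f|^2 = Σ |c_n|^2.
Compute the left side: (1/(2π)) [∫_0^π 10^2 dx + ∫_π^{2π} (-9)^2 dx] = (1/(2π)) · (100π + 81π) = (100 + 81)/2 = 181/2.
So Σ_{n ∈ Z} |c_n|^2 = 181/2.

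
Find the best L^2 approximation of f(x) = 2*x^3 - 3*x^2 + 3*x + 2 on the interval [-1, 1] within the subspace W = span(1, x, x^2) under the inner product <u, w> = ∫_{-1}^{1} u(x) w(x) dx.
g(x) = -3*x^2 + 21*x/5 + 2

The best approximation g ∈ W is the orthogonal projection of f onto W. Writing g = a_0 + a_1 x + a_2 x^2, the coefficients solve the normal equations G · a = b where
  G_{ij} = <φ_i, φ_j> and b_i = <f, φ_i>, with φ_0 = 1, φ_1 = x, φ_2 = x^2.
G =
  [2, 0, 2/3]
  [0, 2/3, 0]
  [2/3, 0, 2/5],
b = (2, 14/5, 2/15).
Solving gives a_0 = 2, a_1 = 21/5, a_2 = -3, so
  g(x) = -3*x^2 + 21*x/5 + 2.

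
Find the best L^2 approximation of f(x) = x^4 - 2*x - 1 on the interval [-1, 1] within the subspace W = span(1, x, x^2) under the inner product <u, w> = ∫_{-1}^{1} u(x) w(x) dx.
g(x) = 6*x^2/7 - 2*x - 38/35

The best approximation g ∈ W is the orthogonal projection of f onto W. Writing g = a_0 + a_1 x + a_2 x^2, the coefficients solve the normal equations G · a = b where
  G_{ij} = <φ_i, φ_j> and b_i = <f, φ_i>, with φ_0 = 1, φ_1 = x, φ_2 = x^2.
G =
  [2, 0, 2/3]
  [0, 2/3, 0]
  [2/3, 0, 2/5],
b = (-8/5, -4/3, -8/21).
Solving gives a_0 = -38/35, a_1 = -2, a_2 = 6/7, so
  g(x) = 6*x^2/7 - 2*x - 38/35.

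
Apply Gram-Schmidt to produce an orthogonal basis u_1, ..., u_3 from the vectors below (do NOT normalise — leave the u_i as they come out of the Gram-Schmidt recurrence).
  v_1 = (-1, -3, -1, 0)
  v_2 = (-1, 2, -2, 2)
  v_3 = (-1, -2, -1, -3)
Orthogonal basis:
  u_1 = (-1, -3, -1, 0)
  u_2 = (-14/11, 13/11, -25/11, 2)
  u_3 = (-52/67, 87/134, -157/134, -148/67)

Apply the Gram-Schmidt recurrence
  u_1 = v_1
  u_i = v_i − Σ_{j<i} ((v_i · u_j) / (u_j · u_j)) · u_j.

Step by step this gives:
  u_1 = (-1, -3, -1, 0)
  u_2 = (-14/11, 13/11, -25/11, 2)
  u_3 = (-52/67, 87/134, -157/134, -148/67)

Orthogonality check:
  u_2 · u_1 = 0 (should be 0)
  u_3 · u_1 = 0 (should be 0)
  u_3 · u_2 = 0 (should be 0)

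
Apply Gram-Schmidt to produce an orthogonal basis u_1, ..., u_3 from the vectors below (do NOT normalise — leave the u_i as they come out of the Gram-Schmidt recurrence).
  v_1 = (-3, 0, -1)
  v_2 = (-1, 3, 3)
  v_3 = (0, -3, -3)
Orthogonal basis:
  u_1 = (-3, 0, -1)
  u_2 = (-1, 3, 3)
  u_3 = (-9/190, -3/19, 27/190)

Apply the Gram-Schmidt recurrence
  u_1 = v_1
  u_i = v_i − Σ_{j<i} ((v_i · u_j) / (u_j · u_j)) · u_j.

Step by step this gives:
  u_1 = (-3, 0, -1)
  u_2 = (-1, 3, 3)
  u_3 = (-9/190, -3/19, 27/190)

Orthogonality check:
  u_2 · u_1 = 0 (should be 0)
  u_3 · u_1 = 0 (should be 0)
  u_3 · u_2 = 0 (should be 0)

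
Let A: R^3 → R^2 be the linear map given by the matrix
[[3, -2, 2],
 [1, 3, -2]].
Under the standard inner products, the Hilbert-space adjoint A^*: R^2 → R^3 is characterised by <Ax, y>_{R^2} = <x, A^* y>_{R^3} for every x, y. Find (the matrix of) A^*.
A^* = A^T =
[[3, 1],
 [-2, 3],
 [2, -2]]

For real matrices with standard dot products, the defining identity <Ax, y> = <x, A^* y> gives (Ax)^T y = x^T (A^*) y, i.e. x^T A^T y = x^T (A^*) y. Since this holds for all x, y, we must have A^* = A^T. Therefore
A^* =
[[3, 1],
 [-2, 3],
 [2, -2]].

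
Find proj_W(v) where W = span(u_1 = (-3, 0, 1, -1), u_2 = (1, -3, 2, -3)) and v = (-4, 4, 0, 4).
proj_W(v) = (-348/83, 324/83, -136/83, 244/83)

Set up U = [u_1 | ... | u_2] ∈ R^(4×2). The projector onto W = col(U) is P = U (U^T U)^(-1) U^T.
Compute U^T U =
  [11, 2]
  [2, 23],
and U^T v = (8, -28).
Solve U^T U · c = U^T v for the coefficients: c = (80/83, -108/83). The projection is proj_W(v) = U c.
Check: (v - proj_W(v)) · u_1 = 0  (should be 0).
Check: (v - proj_W(v)) · u_2 = 0  (should be 0).
Result: proj_W(v) = (-348/83, 324/83, -136/83, 244/83).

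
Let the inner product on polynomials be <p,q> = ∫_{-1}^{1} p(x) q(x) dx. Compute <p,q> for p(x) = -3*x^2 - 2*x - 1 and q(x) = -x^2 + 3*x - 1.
<p,q> = 28/15

Expand the product: p(x)·q(x) = 3*x^4 - 7*x^3 - 2*x^2 - x + 1.
∫_{-1}^{1} of each monomial x^k gives [2/(k+1) if k even, 0 if k odd]. Integrating term-by-term (or equivalently evaluating the antiderivative F(x) = 3*x^5/5 - 7*x^4/4 - 2*x^3/3 - x^2/2 + x at the endpoints):
  F(1) − F(−1) = -79/60 − (-191/60) = 28/15.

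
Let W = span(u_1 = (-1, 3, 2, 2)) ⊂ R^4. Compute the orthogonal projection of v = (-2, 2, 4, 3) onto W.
proj_W(v) = (-11/9, 11/3, 22/9, 22/9)

Set up U = [u_1 | ... | u_1] ∈ R^(4×1). The projector onto W = col(U) is P = U (U^T U)^(-1) U^T.
Compute U^T U =
  [18],
and U^T v = (22).
Solve U^T U · c = U^T v for the coefficients: c = (11/9). The projection is proj_W(v) = U c.
Check: (v - proj_W(v)) · u_1 = 0  (should be 0).
Result: proj_W(v) = (-11/9, 11/3, 22/9, 22/9).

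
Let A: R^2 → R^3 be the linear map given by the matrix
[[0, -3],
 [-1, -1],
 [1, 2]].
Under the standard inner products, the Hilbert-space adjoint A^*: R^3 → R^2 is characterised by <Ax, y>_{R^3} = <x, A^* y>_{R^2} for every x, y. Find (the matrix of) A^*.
A^* = A^T =
[[0, -1, 1],
 [-3, -1, 2]]

For real matrices with standard dot products, the defining identity <Ax, y> = <x, A^* y> gives (Ax)^T y = x^T (A^*) y, i.e. x^T A^T y = x^T (A^*) y. Since this holds for all x, y, we must have A^* = A^T. Therefore
A^* =
[[0, -1, 1],
 [-3, -1, 2]].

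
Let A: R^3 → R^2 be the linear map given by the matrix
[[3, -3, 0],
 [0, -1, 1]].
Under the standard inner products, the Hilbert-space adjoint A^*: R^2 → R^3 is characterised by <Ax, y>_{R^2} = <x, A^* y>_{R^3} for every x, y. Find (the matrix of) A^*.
A^* = A^T =
[[3, 0],
 [-3, -1],
 [0, 1]]

For real matrices with standard dot products, the defining identity <Ax, y> = <x, A^* y> gives (Ax)^T y = x^T (A^*) y, i.e. x^T A^T y = x^T (A^*) y. Since this holds for all x, y, we must have A^* = A^T. Therefore
A^* =
[[3, 0],
 [-3, -1],
 [0, 1]].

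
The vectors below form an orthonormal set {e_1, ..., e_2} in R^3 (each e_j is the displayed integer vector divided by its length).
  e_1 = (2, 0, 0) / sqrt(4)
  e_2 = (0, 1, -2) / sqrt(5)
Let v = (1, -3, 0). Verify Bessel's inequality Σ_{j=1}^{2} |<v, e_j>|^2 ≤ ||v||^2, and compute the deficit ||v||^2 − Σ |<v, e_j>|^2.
Σ |<v, e_j>|^2 = 14/5; ||v||^2 = 10; deficit = 36/5

Write each e_j = u_j / sqrt(<u_j, u_j>) where u_j is the displayed integer vector. Then <v, e_j> = <v, u_j> / sqrt(<u_j, u_j>), so |<v, e_j>|^2 = <v, u_j>^2 / <u_j, u_j>.
Coefficients: <v, e_1> = 2/sqrt(4), <v, e_2> = -3/sqrt(5).
Square and sum: Σ |<v, e_j>|^2 = 14/5.
Compute ||v||^2 = v·v = 10.
Deficit = 10 − 14/5 = 36/5 ≥ 0, confirming Bessel's inequality. (The deficit equals ||v − Σ <v,e_j> e_j||^2, the squared distance from v to span{e_j}.)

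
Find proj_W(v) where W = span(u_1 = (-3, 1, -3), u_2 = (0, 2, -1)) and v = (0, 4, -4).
proj_W(v) = (-6/7, 158/35, -104/35)

Set up U = [u_1 | ... | u_2] ∈ R^(3×2). The projector onto W = col(U) is P = U (U^T U)^(-1) U^T.
Compute U^T U =
  [19, 5]
  [5, 5],
and U^T v = (16, 12).
Solve U^T U · c = U^T v for the coefficients: c = (2/7, 74/35). The projection is proj_W(v) = U c.
Check: (v - proj_W(v)) · u_1 = 0  (should be 0).
Check: (v - proj_W(v)) · u_2 = 0  (should be 0).
Result: proj_W(v) = (-6/7, 158/35, -104/35).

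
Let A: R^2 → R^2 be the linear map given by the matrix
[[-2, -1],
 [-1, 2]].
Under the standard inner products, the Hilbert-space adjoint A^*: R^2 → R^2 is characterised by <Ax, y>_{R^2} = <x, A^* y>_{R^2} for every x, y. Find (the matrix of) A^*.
A^* = A^T =
[[-2, -1],
 [-1, 2]]

For real matrices with standard dot products, the defining identity <Ax, y> = <x, A^* y> gives (Ax)^T y = x^T (A^*) y, i.e. x^T A^T y = x^T (A^*) y. Since this holds for all x, y, we must have A^* = A^T. Therefore
A^* =
[[-2, -1],
 [-1, 2]].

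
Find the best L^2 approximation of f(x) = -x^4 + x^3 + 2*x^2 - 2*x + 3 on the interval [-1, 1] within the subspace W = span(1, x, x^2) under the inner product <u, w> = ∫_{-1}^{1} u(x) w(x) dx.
g(x) = 8*x^2/7 - 7*x/5 + 108/35

The best approximation g ∈ W is the orthogonal projection of f onto W. Writing g = a_0 + a_1 x + a_2 x^2, the coefficients solve the normal equations G · a = b where
  G_{ij} = <φ_i, φ_j> and b_i = <f, φ_i>, with φ_0 = 1, φ_1 = x, φ_2 = x^2.
G =
  [2, 0, 2/3]
  [0, 2/3, 0]
  [2/3, 0, 2/5],
b = (104/15, -14/15, 88/35).
Solving gives a_0 = 108/35, a_1 = -7/5, a_2 = 8/7, so
  g(x) = 8*x^2/7 - 7*x/5 + 108/35.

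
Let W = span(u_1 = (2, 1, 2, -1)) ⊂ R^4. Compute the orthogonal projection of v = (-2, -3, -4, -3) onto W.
proj_W(v) = (-12/5, -6/5, -12/5, 6/5)

Set up U = [u_1 | ... | u_1] ∈ R^(4×1). The projector onto W = col(U) is P = U (U^T U)^(-1) U^T.
Compute U^T U =
  [10],
and U^T v = (-12).
Solve U^T U · c = U^T v for the coefficients: c = (-6/5). The projection is proj_W(v) = U c.
Check: (v - proj_W(v)) · u_1 = 0  (should be 0).
Result: proj_W(v) = (-12/5, -6/5, -12/5, 6/5).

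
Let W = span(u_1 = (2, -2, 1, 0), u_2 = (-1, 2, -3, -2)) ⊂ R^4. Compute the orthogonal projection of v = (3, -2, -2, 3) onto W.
proj_W(v) = (17/9, -16/9, 2/3, -2/9)

Set up U = [u_1 | ... | u_2] ∈ R^(4×2). The projector onto W = col(U) is P = U (U^T U)^(-1) U^T.
Compute U^T U =
  [9, -9]
  [-9, 18],
and U^T v = (8, -7).
Solve U^T U · c = U^T v for the coefficients: c = (1, 1/9). The projection is proj_W(v) = U c.
Check: (v - proj_W(v)) · u_1 = 0  (should be 0).
Check: (v - proj_W(v)) · u_2 = 0  (should be 0).
Result: proj_W(v) = (17/9, -16/9, 2/3, -2/9).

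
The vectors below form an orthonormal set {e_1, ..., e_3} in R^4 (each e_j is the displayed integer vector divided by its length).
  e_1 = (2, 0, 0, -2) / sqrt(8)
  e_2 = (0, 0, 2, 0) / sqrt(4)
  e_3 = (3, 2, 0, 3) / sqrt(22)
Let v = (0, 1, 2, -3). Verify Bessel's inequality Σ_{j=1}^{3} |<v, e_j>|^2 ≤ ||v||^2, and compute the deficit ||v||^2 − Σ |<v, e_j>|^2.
Σ |<v, e_j>|^2 = 118/11; ||v||^2 = 14; deficit = 36/11

Write each e_j = u_j / sqrt(<u_j, u_j>) where u_j is the displayed integer vector. Then <v, e_j> = <v, u_j> / sqrt(<u_j, u_j>), so |<v, e_j>|^2 = <v, u_j>^2 / <u_j, u_j>.
Coefficients: <v, e_1> = 6/sqrt(8), <v, e_2> = 4/sqrt(4), <v, e_3> = -7/sqrt(22).
Square and sum: Σ |<v, e_j>|^2 = 118/11.
Compute ||v||^2 = v·v = 14.
Deficit = 14 − 118/11 = 36/11 ≥ 0, confirming Bessel's inequality. (The deficit equals ||v − Σ <v,e_j> e_j||^2, the squared distance from v to span{e_j}.)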